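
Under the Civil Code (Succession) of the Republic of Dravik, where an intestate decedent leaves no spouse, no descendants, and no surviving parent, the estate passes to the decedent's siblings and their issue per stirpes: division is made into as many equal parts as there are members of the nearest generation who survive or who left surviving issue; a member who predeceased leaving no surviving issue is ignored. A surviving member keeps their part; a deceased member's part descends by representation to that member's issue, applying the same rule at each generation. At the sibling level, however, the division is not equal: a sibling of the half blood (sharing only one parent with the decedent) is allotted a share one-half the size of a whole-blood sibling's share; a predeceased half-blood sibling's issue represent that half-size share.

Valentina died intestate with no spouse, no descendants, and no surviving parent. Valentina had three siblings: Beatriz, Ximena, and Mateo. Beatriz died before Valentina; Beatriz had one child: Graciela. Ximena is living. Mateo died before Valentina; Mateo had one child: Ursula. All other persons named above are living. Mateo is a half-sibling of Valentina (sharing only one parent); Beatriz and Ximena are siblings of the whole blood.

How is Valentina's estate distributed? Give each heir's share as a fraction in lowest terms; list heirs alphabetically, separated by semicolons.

No spouse, descendants, or parent survives, so the estate passes to Valentina's siblings per stirpes.
Half-blood siblings count for one-half the weight of whole-blood siblings at the initial division.
Dividing 1 in proportion to weights (total weight 5/2): Beatriz (weight 1) → 2/5; Ximena (weight 1) → 2/5; Mateo (weight 1/2) → 1/5.
Beatriz predeceased; the 2/5 allotted to Beatriz's branch passes to Beatriz's issue by representation.
Graciela is the sole taker at this level and receives the full 2/5.
Ximena is living and takes 2/5.
Mateo predeceased; the 1/5 allotted to Mateo's branch passes to Mateo's issue by representation.
Ursula is the sole taker at this level and receives the full 1/5.

Graciela 2/5; Ursula 1/5; Ximena 2/5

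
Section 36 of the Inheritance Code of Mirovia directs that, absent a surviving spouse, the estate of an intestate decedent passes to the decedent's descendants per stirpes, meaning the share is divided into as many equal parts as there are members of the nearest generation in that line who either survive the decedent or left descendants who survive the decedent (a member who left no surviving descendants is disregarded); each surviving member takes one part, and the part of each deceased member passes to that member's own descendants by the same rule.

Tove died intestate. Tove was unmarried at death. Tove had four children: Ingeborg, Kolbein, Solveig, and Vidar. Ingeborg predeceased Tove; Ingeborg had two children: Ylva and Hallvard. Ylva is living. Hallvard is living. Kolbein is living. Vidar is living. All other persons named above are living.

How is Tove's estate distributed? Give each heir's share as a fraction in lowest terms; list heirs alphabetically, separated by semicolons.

There is no surviving spouse, so the entire estate passes to Tove's descendants per stirpes.
The estate is divided into 4 equal shares of 1/4 among Ingeborg, Kolbein, Solveig, Vidar.
Ingeborg predeceased; the 1/4 allotted to Ingeborg's branch passes to Ingeborg's issue by representation.
The 1/4 is divided into 2 equal shares of 1/8 among Ylva, Hallvard.
Ylva is living and takes 1/8.
Hallvard is living and takes 1/8.
Kolbein is living and takes 1/4.
Solveig is living and takes 1/4.
Vidar is living and takes 1/4.

Hallvard 1/8; Kolbein 1/4; Solveig 1/4; Vidar 1/4; Ylva 1/8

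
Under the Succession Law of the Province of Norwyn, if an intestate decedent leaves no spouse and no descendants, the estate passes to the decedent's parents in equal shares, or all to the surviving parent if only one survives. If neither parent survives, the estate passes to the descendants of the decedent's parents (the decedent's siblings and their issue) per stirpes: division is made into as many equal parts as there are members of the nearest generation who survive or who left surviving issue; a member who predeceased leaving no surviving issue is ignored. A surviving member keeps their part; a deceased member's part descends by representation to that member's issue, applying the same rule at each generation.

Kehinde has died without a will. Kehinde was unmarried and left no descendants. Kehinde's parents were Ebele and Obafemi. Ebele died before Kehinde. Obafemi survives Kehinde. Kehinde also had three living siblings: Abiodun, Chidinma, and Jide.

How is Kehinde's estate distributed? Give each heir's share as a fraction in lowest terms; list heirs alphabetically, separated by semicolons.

Obafemi 1

Only one parent, Obafemi, survives, so Obafemi takes the entire estate. The siblings take nothing because a surviving parent has priority.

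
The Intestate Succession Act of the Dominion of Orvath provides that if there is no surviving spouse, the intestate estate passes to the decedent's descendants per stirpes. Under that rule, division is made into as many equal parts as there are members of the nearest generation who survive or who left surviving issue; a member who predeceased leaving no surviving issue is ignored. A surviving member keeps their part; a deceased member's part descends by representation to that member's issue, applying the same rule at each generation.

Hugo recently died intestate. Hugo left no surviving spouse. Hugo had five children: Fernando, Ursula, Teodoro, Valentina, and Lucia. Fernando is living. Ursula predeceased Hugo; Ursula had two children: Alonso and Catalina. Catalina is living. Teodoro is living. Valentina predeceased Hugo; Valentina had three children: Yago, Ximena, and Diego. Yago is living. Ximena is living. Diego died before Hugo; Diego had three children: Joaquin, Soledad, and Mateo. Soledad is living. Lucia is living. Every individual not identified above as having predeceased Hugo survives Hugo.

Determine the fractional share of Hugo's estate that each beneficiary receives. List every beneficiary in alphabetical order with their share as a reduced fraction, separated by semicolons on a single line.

Alonso 1/10; Catalina 1/10; Fernando 1/5; Joaquin 1/45; Lucia 1/5; Mateo 1/45; Soledad 1/45; Teodoro 1/5; Ximena 1/15; Yago 1/15

There is no surviving spouse, so the entire estate passes to Hugo's descendants per stirpes.
The estate is divided into 5 equal shares of 1/5 among Fernando, Ursula, Teodoro, Valentina, Lucia.
Fernando is living and takes 1/5.
Ursula predeceased; the 1/5 allotted to Ursula's branch passes to Ursula's issue by representation.
The 1/5 is divided into 2 equal shares of 1/10 among Alonso, Catalina.
Alonso is living and takes 1/10.
Catalina is living and takes 1/10.
Teodoro is living and takes 1/5.
Valentina predeceased; the 1/5 allotted to Valentina's branch passes to Valentina's issue by representation.
The 1/5 is divided into 3 equal shares of 1/15 among Yago, Ximena, Diego.
Yago is living and takes 1/15.
Ximena is living and takes 1/15.
Diego predeceased; the 1/15 allotted to Diego's branch passes to Diego's issue by representation.
The 1/15 is divided into 3 equal shares of 1/45 among Joaquin, Soledad, Mateo.
Joaquin is living and takes 1/45.
Soledad is living and takes 1/45.
Mateo is living and takes 1/45.
Lucia is living and takes 1/5.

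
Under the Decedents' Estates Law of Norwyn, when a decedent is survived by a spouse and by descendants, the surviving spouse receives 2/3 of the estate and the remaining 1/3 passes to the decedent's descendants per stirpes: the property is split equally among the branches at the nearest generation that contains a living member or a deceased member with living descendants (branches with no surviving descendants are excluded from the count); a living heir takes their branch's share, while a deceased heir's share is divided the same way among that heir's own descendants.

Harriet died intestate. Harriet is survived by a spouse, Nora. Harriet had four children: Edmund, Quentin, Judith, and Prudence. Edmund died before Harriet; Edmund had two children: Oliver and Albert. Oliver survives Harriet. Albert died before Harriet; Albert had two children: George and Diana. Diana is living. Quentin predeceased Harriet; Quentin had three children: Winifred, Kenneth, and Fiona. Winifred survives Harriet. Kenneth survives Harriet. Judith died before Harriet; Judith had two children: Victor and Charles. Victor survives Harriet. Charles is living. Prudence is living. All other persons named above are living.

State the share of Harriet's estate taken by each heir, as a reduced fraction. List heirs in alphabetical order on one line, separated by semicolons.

Charles 1/24; Diana 1/48; Fiona 1/36; George 1/48; Kenneth 1/36; Nora 2/3; Oliver 1/24; Prudence 1/12; Victor 1/24; Winifred 1/36

Nora, as surviving spouse, takes 2/3.
The remaining 1/3 passes to Harriet's descendants per stirpes.
The 1/3 is divided into 4 equal shares of 1/12 among Edmund, Quentin, Judith, Prudence.
Edmund predeceased; the 1/12 allotted to Edmund's branch passes to Edmund's issue by representation.
The 1/12 is divided into 2 equal shares of 1/24 among Oliver, Albert.
Oliver is living and takes 1/24.
Albert predeceased; the 1/24 allotted to Albert's branch passes to Albert's issue by representation.
The 1/24 is divided into 2 equal shares of 1/48 among George, Diana.
George is living and takes 1/48.
Diana is living and takes 1/48.
Quentin predeceased; the 1/12 allotted to Quentin's branch passes to Quentin's issue by representation.
The 1/12 is divided into 3 equal shares of 1/36 among Winifred, Kenneth, Fiona.
Winifred is living and takes 1/36.
Kenneth is living and takes 1/36.
Fiona is living and takes 1/36.
Judith predeceased; the 1/12 allotted to Judith's branch passes to Judith's issue by representation.
The 1/12 is divided into 2 equal shares of 1/24 among Victor, Charles.
Victor is living and takes 1/24.
Charles is living and takes 1/24.
Prudence is living and takes 1/12.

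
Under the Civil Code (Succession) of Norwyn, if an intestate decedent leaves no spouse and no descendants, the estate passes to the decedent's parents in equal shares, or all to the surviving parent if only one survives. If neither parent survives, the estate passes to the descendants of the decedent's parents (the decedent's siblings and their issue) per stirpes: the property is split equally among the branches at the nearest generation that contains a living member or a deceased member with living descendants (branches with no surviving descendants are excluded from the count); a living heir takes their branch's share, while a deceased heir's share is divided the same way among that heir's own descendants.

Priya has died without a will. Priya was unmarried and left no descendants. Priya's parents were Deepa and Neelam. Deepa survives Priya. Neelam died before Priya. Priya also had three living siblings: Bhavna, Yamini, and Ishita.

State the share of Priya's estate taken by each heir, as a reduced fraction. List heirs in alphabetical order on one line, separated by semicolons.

Deepa 1

Only one parent, Deepa, survives, so Deepa takes the entire estate. The siblings take nothing because a surviving parent has priority.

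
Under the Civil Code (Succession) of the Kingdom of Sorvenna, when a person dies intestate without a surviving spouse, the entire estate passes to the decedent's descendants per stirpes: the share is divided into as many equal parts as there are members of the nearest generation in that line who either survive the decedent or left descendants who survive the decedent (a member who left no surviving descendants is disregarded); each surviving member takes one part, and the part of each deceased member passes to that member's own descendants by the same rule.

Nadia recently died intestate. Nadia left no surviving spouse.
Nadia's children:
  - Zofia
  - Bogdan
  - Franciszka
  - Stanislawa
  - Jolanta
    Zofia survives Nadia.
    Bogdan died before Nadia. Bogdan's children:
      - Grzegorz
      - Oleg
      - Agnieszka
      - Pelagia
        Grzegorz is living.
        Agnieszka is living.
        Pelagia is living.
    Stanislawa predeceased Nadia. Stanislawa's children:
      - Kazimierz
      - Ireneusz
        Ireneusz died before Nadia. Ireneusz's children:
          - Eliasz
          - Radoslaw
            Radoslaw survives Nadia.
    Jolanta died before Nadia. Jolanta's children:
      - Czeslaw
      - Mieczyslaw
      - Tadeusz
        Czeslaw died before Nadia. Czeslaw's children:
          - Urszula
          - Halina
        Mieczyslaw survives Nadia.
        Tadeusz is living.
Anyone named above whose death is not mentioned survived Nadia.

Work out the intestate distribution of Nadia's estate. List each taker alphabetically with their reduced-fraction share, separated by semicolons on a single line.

There is no surviving spouse, so the entire estate passes to Nadia's descendants per stirpes.
The estate is divided into 5 equal shares of 1/5 among Zofia, Bogdan, Franciszka, Stanislawa, Jolanta.
Zofia is living and takes 1/5.
Bogdan predeceased; the 1/5 allotted to Bogdan's branch passes to Bogdan's issue by representation.
The 1/5 is divided into 4 equal shares of 1/20 among Grzegorz, Oleg, Agnieszka, Pelagia.
Grzegorz is living and takes 1/20.
Oleg is living and takes 1/20.
Agnieszka is living and takes 1/20.
Pelagia is living and takes 1/20.
Franciszka is living and takes 1/5.
Stanislawa predeceased; the 1/5 allotted to Stanislawa's branch passes to Stanislawa's issue by representation.
The 1/5 is divided into 2 equal shares of 1/10 among Kazimierz, Ireneusz.
Kazimierz is living and takes 1/10.
Ireneusz predeceased; the 1/10 allotted to Ireneusz's branch passes to Ireneusz's issue by representation.
The 1/10 is divided into 2 equal shares of 1/20 among Eliasz, Radoslaw.
Eliasz is living and takes 1/20.
Radoslaw is living and takes 1/20.
Jolanta predeceased; the 1/5 allotted to Jolanta's branch passes to Jolanta's issue by representation.
The 1/5 is divided into 3 equal shares of 1/15 among Czeslaw, Mieczyslaw, Tadeusz.
Czeslaw predeceased; the 1/15 allotted to Czeslaw's branch passes to Czeslaw's issue by representation.
The 1/15 is divided into 2 equal shares of 1/30 among Urszula, Halina.
Urszula is living and takes 1/30.
Halina is living and takes 1/30.
Mieczyslaw is living and takes 1/15.
Tadeusz is living and takes 1/15.

Agnieszka 1/20; Eliasz 1/20; Franciszka 1/5; Grzegorz 1/20; Halina 1/30; Kazimierz 1/10; Mieczyslaw 1/15; Oleg 1/20; Pelagia 1/20; Radoslaw 1/20; Tadeusz 1/15; Urszula 1/30; Zofia 1/5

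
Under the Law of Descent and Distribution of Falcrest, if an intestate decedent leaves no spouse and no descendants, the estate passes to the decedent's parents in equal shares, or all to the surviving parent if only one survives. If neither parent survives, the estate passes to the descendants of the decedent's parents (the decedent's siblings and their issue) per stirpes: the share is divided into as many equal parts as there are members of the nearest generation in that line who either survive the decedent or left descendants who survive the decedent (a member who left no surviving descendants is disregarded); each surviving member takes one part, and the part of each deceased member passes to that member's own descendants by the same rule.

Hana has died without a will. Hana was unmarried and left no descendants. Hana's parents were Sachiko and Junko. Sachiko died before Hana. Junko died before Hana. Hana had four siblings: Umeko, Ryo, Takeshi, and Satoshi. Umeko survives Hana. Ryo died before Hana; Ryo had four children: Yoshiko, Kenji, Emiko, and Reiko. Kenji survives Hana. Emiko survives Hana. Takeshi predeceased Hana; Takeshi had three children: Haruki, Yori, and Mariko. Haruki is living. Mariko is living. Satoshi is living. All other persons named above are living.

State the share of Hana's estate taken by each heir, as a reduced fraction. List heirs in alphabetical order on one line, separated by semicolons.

Emiko 1/16; Haruki 1/12; Kenji 1/16; Mariko 1/12; Reiko 1/16; Satoshi 1/4; Umeko 1/4; Yori 1/12; Yoshiko 1/16

Neither parent survives and there are no descendants, so the estate passes to Hana's siblings and their issue per stirpes.
The estate is divided into 4 equal shares of 1/4 among Umeko, Ryo, Takeshi, Satoshi.
Umeko is living and takes 1/4.
Ryo predeceased; the 1/4 allotted to Ryo's branch passes to Ryo's issue by representation.
The 1/4 is divided into 4 equal shares of 1/16 among Yoshiko, Kenji, Emiko, Reiko.
Yoshiko is living and takes 1/16.
Kenji is living and takes 1/16.
Emiko is living and takes 1/16.
Reiko is living and takes 1/16.
Takeshi predeceased; the 1/4 allotted to Takeshi's branch passes to Takeshi's issue by representation.
The 1/4 is divided into 3 equal shares of 1/12 among Haruki, Yori, Mariko.
Haruki is living and takes 1/12.
Yori is living and takes 1/12.
Mariko is living and takes 1/12.
Satoshi is living and takes 1/4.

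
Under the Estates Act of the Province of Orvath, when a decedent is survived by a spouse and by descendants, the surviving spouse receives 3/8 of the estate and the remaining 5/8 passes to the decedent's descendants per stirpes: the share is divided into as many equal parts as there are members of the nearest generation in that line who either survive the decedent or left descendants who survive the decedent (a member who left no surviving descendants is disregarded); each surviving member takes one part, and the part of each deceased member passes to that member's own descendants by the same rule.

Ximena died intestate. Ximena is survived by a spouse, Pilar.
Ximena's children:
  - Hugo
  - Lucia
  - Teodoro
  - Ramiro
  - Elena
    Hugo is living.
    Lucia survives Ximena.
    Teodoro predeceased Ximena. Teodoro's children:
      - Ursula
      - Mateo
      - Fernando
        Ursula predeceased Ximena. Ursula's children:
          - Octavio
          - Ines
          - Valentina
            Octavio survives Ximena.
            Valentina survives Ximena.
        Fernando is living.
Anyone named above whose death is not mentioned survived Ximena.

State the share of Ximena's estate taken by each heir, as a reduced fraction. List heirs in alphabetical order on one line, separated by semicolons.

Pilar, as surviving spouse, takes 3/8.
The remaining 5/8 passes to Ximena's descendants per stirpes.
The 5/8 is divided into 5 equal shares of 1/8 among Hugo, Lucia, Teodoro, Ramiro, Elena.
Hugo is living and takes 1/8.
Lucia is living and takes 1/8.
Teodoro predeceased; the 1/8 allotted to Teodoro's branch passes to Teodoro's issue by representation.
The 1/8 is divided into 3 equal shares of 1/24 among Ursula, Mateo, Fernando.
Ursula predeceased; the 1/24 allotted to Ursula's branch passes to Ursula's issue by representation.
The 1/24 is divided into 3 equal shares of 1/72 among Octavio, Ines, Valentina.
Octavio is living and takes 1/72.
Ines is living and takes 1/72.
Valentina is living and takes 1/72.
Mateo is living and takes 1/24.
Fernando is living and takes 1/24.
Ramiro is living and takes 1/8.
Elena is living and takes 1/8.

Elena 1/8; Fernando 1/24; Hugo 1/8; Ines 1/72; Lucia 1/8; Mateo 1/24; Octavio 1/72; Pilar 3/8; Ramiro 1/8; Valentina 1/72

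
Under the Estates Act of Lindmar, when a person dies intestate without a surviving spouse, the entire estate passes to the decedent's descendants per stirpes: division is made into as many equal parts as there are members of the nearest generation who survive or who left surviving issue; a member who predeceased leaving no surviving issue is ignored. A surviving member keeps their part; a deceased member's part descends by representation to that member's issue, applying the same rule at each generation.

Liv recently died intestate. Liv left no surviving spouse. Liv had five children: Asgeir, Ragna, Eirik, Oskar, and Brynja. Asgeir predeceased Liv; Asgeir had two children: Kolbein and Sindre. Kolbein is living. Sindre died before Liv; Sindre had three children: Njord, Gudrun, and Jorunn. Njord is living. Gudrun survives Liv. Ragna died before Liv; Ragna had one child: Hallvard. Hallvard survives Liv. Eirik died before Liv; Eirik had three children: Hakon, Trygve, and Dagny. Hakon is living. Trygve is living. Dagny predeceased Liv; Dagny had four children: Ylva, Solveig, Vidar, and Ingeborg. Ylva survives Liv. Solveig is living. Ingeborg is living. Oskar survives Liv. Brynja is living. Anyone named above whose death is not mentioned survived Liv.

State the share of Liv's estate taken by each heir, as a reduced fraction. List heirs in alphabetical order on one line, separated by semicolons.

There is no surviving spouse, so the entire estate passes to Liv's descendants per stirpes.
The estate is divided into 5 equal shares of 1/5 among Asgeir, Ragna, Eirik, Oskar, Brynja.
Asgeir predeceased; the 1/5 allotted to Asgeir's branch passes to Asgeir's issue by representation.
The 1/5 is divided into 2 equal shares of 1/10 among Kolbein, Sindre.
Kolbein is living and takes 1/10.
Sindre predeceased; the 1/10 allotted to Sindre's branch passes to Sindre's issue by representation.
The 1/10 is divided into 3 equal shares of 1/30 among Njord, Gudrun, Jorunn.
Njord is living and takes 1/30.
Gudrun is living and takes 1/30.
Jorunn is living and takes 1/30.
Ragna predeceased; the 1/5 allotted to Ragna's branch passes to Ragna's issue by representation.
Hallvard is the sole taker at this level and receives the full 1/5.
Eirik predeceased; the 1/5 allotted to Eirik's branch passes to Eirik's issue by representation.
The 1/5 is divided into 3 equal shares of 1/15 among Hakon, Trygve, Dagny.
Hakon is living and takes 1/15.
Trygve is living and takes 1/15.
Dagny predeceased; the 1/15 allotted to Dagny's branch passes to Dagny's issue by representation.
The 1/15 is divided into 4 equal shares of 1/60 among Ylva, Solveig, Vidar, Ingeborg.
Ylva is living and takes 1/60.
Solveig is living and takes 1/60.
Vidar is living and takes 1/60.
Ingeborg is living and takes 1/60.
Oskar is living and takes 1/5.
Brynja is living and takes 1/5.

Brynja 1/5; Gudrun 1/30; Hakon 1/15; Hallvard 1/5; Ingeborg 1/60; Jorunn 1/30; Kolbein 1/10; Njord 1/30; Oskar 1/5; Solveig 1/60; Trygve 1/15; Vidar 1/60; Ylva 1/60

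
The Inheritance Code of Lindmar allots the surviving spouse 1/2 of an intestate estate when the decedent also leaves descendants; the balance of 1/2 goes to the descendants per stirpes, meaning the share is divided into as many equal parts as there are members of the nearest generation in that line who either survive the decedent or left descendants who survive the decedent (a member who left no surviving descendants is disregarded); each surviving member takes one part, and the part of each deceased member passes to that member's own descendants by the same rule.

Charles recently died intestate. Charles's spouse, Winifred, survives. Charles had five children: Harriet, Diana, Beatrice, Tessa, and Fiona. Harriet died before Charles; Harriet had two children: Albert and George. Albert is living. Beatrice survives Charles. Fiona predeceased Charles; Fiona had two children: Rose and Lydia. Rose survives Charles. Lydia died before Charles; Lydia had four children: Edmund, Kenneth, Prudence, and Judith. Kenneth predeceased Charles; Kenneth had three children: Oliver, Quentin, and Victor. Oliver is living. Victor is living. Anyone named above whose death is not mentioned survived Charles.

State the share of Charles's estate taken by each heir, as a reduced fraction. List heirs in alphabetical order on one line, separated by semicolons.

Winifred, as surviving spouse, takes 1/2.
The remaining 1/2 passes to Charles's descendants per stirpes.
The 1/2 is divided into 5 equal shares of 1/10 among Harriet, Diana, Beatrice, Tessa, Fiona.
Harriet predeceased; the 1/10 allotted to Harriet's branch passes to Harriet's issue by representation.
The 1/10 is divided into 2 equal shares of 1/20 among Albert, George.
Albert is living and takes 1/20.
George is living and takes 1/20.
Diana is living and takes 1/10.
Beatrice is living and takes 1/10.
Tessa is living and takes 1/10.
Fiona predeceased; the 1/10 allotted to Fiona's branch passes to Fiona's issue by representation.
The 1/10 is divided into 2 equal shares of 1/20 among Rose, Lydia.
Rose is living and takes 1/20.
Lydia predeceased; the 1/20 allotted to Lydia's branch passes to Lydia's issue by representation.
The 1/20 is divided into 4 equal shares of 1/80 among Edmund, Kenneth, Prudence, Judith.
Edmund is living and takes 1/80.
Kenneth predeceased; the 1/80 allotted to Kenneth's branch passes to Kenneth's issue by representation.
The 1/80 is divided into 3 equal shares of 1/240 among Oliver, Quentin, Victor.
Oliver is living and takes 1/240.
Quentin is living and takes 1/240.
Victor is living and takes 1/240.
Prudence is living and takes 1/80.
Judith is living and takes 1/80.

Albert 1/20; Beatrice 1/10; Diana 1/10; Edmund 1/80; George 1/20; Judith 1/80; Oliver 1/240; Prudence 1/80; Quentin 1/240; Rose 1/20; Tessa 1/10; Victor 1/240; Winifred 1/2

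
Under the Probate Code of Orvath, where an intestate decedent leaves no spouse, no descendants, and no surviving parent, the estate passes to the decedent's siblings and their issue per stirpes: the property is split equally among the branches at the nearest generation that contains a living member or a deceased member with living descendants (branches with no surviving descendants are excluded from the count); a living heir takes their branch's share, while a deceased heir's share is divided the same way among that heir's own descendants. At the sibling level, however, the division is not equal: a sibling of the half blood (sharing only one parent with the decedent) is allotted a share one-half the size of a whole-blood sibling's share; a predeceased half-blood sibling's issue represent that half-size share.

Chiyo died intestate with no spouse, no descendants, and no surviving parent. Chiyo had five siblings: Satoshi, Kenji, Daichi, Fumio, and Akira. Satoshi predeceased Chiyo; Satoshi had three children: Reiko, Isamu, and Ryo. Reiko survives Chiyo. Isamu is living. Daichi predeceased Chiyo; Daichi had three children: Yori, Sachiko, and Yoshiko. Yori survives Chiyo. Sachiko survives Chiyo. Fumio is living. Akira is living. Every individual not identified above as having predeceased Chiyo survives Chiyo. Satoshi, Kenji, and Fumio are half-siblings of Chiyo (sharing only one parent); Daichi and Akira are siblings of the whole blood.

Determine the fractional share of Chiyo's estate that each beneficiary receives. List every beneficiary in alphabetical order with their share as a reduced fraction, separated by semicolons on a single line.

No spouse, descendants, or parent survives, so the estate passes to Chiyo's siblings per stirpes.
Half-blood siblings count for one-half the weight of whole-blood siblings at the initial division.
Dividing 1 in proportion to weights (total weight 7/2): Satoshi (weight 1/2) → 1/7; Kenji (weight 1/2) → 1/7; Daichi (weight 1) → 2/7; Fumio (weight 1/2) → 1/7; Akira (weight 1) → 2/7.
Satoshi predeceased; the 1/7 allotted to Satoshi's branch passes to Satoshi's issue by representation.
The 1/7 is divided into 3 equal shares of 1/21 among Reiko, Isamu, Ryo.
Reiko is living and takes 1/21.
Isamu is living and takes 1/21.
Ryo is living and takes 1/21.
Kenji is living and takes 1/7.
Daichi predeceased; the 2/7 allotted to Daichi's branch passes to Daichi's issue by representation.
The 2/7 is divided into 3 equal shares of 2/21 among Yori, Sachiko, Yoshiko.
Yori is living and takes 2/21.
Sachiko is living and takes 2/21.
Yoshiko is living and takes 2/21.
Fumio is living and takes 1/7.
Akira is living and takes 2/7.

Akira 2/7; Fumio 1/7; Isamu 1/21; Kenji 1/7; Reiko 1/21; Ryo 1/21; Sachiko 2/21; Yori 2/21; Yoshiko 2/21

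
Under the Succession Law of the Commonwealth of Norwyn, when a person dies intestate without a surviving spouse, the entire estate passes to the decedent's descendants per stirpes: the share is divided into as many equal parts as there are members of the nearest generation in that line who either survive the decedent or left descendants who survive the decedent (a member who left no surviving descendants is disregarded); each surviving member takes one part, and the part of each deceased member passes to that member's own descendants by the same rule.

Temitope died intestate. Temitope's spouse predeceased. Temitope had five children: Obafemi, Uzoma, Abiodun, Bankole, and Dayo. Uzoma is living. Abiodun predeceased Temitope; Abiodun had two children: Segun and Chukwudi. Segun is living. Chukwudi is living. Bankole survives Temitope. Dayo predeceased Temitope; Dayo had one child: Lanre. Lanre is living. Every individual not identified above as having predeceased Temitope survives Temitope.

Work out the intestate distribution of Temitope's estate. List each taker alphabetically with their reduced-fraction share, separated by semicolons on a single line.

Bankole 1/5; Chukwudi 1/10; Lanre 1/5; Obafemi 1/5; Segun 1/10; Uzoma 1/5

There is no surviving spouse, so the entire estate passes to Temitope's descendants per stirpes.
The estate is divided into 5 equal shares of 1/5 among Obafemi, Uzoma, Abiodun, Bankole, Dayo.
Obafemi is living and takes 1/5.
Uzoma is living and takes 1/5.
Abiodun predeceased; the 1/5 allotted to Abiodun's branch passes to Abiodun's issue by representation.
The 1/5 is divided into 2 equal shares of 1/10 among Segun, Chukwudi.
Segun is living and takes 1/10.
Chukwudi is living and takes 1/10.
Bankole is living and takes 1/5.
Dayo predeceased; the 1/5 allotted to Dayo's branch passes to Dayo's issue by representation.
Lanre is the sole taker at this level and receives the full 1/5.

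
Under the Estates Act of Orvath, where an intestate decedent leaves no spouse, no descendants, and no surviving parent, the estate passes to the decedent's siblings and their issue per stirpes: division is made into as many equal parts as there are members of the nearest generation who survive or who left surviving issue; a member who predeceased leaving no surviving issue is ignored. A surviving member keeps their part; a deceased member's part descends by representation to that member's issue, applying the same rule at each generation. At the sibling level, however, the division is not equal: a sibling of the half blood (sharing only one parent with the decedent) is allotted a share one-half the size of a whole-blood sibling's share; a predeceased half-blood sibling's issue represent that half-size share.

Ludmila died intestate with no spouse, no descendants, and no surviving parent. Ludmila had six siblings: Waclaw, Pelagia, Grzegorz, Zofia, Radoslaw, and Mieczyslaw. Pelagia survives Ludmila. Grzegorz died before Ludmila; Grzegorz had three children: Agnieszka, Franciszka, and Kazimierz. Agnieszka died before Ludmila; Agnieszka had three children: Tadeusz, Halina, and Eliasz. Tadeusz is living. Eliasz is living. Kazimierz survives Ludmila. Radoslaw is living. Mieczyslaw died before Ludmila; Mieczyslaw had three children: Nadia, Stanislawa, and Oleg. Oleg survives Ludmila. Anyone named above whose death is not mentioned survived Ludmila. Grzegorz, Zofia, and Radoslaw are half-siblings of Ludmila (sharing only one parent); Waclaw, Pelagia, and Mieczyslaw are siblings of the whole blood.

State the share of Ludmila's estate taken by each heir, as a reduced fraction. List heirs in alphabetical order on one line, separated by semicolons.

Eliasz 1/81; Franciszka 1/27; Halina 1/81; Kazimierz 1/27; Nadia 2/27; Oleg 2/27; Pelagia 2/9; Radoslaw 1/9; Stanislawa 2/27; Tadeusz 1/81; Waclaw 2/9; Zofia 1/9

No spouse, descendants, or parent survives, so the estate passes to Ludmila's siblings per stirpes.
Half-blood siblings count for one-half the weight of whole-blood siblings at the initial division.
Dividing 1 in proportion to weights (total weight 9/2): Waclaw (weight 1) → 2/9; Pelagia (weight 1) → 2/9; Grzegorz (weight 1/2) → 1/9; Zofia (weight 1/2) → 1/9; Radoslaw (weight 1/2) → 1/9; Mieczyslaw (weight 1) → 2/9.
Waclaw is living and takes 2/9.
Pelagia is living and takes 2/9.
Grzegorz predeceased; the 1/9 allotted to Grzegorz's branch passes to Grzegorz's issue by representation.
The 1/9 is divided into 3 equal shares of 1/27 among Agnieszka, Franciszka, Kazimierz.
Agnieszka predeceased; the 1/27 allotted to Agnieszka's branch passes to Agnieszka's issue by representation.
The 1/27 is divided into 3 equal shares of 1/81 among Tadeusz, Halina, Eliasz.
Tadeusz is living and takes 1/81.
Halina is living and takes 1/81.
Eliasz is living and takes 1/81.
Franciszka is living and takes 1/27.
Kazimierz is living and takes 1/27.
Zofia is living and takes 1/9.
Radoslaw is living and takes 1/9.
Mieczyslaw predeceased; the 2/9 allotted to Mieczyslaw's branch passes to Mieczyslaw's issue by representation.
The 2/9 is divided into 3 equal shares of 2/27 among Nadia, Stanislawa, Oleg.
Nadia is living and takes 2/27.
Stanislawa is living and takes 2/27.
Oleg is living and takes 2/27.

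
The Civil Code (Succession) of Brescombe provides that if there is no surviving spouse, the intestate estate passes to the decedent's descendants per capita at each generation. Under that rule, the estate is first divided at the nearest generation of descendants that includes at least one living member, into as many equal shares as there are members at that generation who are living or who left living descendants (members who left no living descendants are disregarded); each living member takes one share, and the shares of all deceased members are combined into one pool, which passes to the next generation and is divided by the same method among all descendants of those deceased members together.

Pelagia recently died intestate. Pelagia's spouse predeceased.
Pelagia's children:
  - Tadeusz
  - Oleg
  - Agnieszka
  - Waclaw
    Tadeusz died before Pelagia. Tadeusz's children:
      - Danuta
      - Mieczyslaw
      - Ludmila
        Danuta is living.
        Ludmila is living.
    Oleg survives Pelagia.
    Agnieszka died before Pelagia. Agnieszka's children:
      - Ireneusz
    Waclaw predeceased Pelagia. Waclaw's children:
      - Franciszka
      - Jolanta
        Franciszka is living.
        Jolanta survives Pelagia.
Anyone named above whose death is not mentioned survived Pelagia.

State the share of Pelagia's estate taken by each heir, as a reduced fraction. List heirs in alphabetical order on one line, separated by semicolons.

Danuta 1/8; Franciszka 1/8; Ireneusz 1/8; Jolanta 1/8; Ludmila 1/8; Mieczyslaw 1/8; Oleg 1/4

There is no surviving spouse, so the entire estate passes to Pelagia's descendants per capita at each generation.
At generation 1 (Tadeusz, Oleg, Agnieszka, Waclaw) there are 4 shares of (1)/4 = 1/4 each.
Living: Oleg — each takes 1/4.
Deceased: Tadeusz, Agnieszka, and Waclaw. Their combined 3/4 is pooled and carried to generation 2.
At generation 2 (Danuta, Mieczyslaw, Ludmila, Ireneusz, Franciszka, Jolanta) there are 6 shares of (3/4)/6 = 1/8 each.
Living: Danuta, Mieczyslaw, Ludmila, Ireneusz, Franciszka, and Jolanta — each takes 1/8.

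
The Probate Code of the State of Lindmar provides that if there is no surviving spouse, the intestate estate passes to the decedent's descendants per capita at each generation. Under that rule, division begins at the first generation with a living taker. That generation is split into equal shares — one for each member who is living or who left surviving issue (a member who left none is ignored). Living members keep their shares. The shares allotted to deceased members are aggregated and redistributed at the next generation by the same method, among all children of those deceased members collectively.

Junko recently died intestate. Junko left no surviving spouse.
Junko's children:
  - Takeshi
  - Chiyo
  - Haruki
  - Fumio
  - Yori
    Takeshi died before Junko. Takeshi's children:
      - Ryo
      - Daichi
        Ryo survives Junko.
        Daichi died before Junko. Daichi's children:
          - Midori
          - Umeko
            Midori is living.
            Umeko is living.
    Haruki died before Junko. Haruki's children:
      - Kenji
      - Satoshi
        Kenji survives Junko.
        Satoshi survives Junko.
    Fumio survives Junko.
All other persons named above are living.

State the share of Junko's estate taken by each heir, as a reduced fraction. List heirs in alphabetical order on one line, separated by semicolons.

Chiyo 1/5; Fumio 1/5; Kenji 1/10; Midori 1/20; Ryo 1/10; Satoshi 1/10; Umeko 1/20; Yori 1/5

There is no surviving spouse, so the entire estate passes to Junko's descendants per capita at each generation.
At generation 1 (Takeshi, Chiyo, Haruki, Fumio, Yori) there are 5 shares of (1)/5 = 1/5 each.
Living: Chiyo, Fumio, and Yori — each takes 1/5.
Deceased: Takeshi and Haruki. Their combined 2/5 is pooled and carried to generation 2.
At generation 2 (Ryo, Daichi, Kenji, Satoshi) there are 4 shares of (2/5)/4 = 1/10 each.
Living: Ryo, Kenji, and Satoshi — each takes 1/10.
Deceased: Daichi. That 1/10 share is carried to generation 3.
At generation 3 (Midori, Umeko) there are 2 shares of (1/10)/2 = 1/20 each.
Living: Midori and Umeko — each takes 1/20.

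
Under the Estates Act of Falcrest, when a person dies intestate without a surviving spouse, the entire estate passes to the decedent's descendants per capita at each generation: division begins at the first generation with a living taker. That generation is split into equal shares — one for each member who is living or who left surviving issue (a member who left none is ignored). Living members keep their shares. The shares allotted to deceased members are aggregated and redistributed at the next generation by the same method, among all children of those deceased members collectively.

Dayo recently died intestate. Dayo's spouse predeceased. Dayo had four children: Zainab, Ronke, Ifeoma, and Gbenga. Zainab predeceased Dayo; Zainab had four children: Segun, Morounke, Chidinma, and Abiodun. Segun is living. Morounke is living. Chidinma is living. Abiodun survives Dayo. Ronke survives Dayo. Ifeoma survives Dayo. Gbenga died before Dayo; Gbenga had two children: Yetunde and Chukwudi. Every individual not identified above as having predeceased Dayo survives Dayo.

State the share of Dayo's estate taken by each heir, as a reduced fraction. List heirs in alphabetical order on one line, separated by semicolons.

There is no surviving spouse, so the entire estate passes to Dayo's descendants per capita at each generation.
At generation 1 (Zainab, Ronke, Ifeoma, Gbenga) there are 4 shares of (1)/4 = 1/4 each.
Living: Ronke and Ifeoma — each takes 1/4.
Deceased: Zainab and Gbenga. Their combined 1/2 is pooled and carried to generation 2.
At generation 2 (Segun, Morounke, Chidinma, Abiodun, Yetunde, Chukwudi) there are 6 shares of (1/2)/6 = 1/12 each.
Living: Segun, Morounke, Chidinma, Abiodun, Yetunde, and Chukwudi — each takes 1/12.

Abiodun 1/12; Chidinma 1/12; Chukwudi 1/12; Ifeoma 1/4; Morounke 1/12; Ronke 1/4; Segun 1/12; Yetunde 1/12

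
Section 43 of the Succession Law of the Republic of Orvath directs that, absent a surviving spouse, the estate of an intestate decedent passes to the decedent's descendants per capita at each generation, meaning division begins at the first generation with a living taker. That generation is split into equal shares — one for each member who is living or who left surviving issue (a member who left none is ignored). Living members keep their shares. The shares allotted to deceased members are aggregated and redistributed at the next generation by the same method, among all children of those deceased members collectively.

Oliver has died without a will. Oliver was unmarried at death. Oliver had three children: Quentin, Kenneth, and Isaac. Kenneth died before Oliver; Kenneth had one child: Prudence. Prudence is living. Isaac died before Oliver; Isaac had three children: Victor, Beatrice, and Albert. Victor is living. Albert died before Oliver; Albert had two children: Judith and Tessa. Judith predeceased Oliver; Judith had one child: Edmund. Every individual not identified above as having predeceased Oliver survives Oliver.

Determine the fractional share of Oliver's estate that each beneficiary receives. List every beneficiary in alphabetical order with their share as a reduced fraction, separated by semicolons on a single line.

There is no surviving spouse, so the entire estate passes to Oliver's descendants per capita at each generation.
At generation 1 (Quentin, Kenneth, Isaac) there are 3 shares of (1)/3 = 1/3 each.
Living: Quentin — each takes 1/3.
Deceased: Kenneth and Isaac. Their combined 2/3 is pooled and carried to generation 2.
At generation 2 (Prudence, Victor, Beatrice, Albert) there are 4 shares of (2/3)/4 = 1/6 each.
Living: Prudence, Victor, and Beatrice — each takes 1/6.
Deceased: Albert. That 1/6 share is carried to generation 3.
At generation 3 (Judith, Tessa) there are 2 shares of (1/6)/2 = 1/12 each.
Living: Tessa — each takes 1/12.
Deceased: Judith. That 1/12 share is carried to generation 4.
At generation 4 (Edmund) there are 1 shares of (1/12)/1 = 1/12 each.
Living: Edmund — each takes 1/12.

Beatrice 1/6; Edmund 1/12; Prudence 1/6; Quentin 1/3; Tessa 1/12; Victor 1/6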